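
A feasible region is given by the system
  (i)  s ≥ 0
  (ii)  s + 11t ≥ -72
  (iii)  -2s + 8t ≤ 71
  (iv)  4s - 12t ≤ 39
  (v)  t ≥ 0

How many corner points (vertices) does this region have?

Of the 10 pairwise boundary intersections, those satisfying every inequality are:
  (0, 71/8)
  (0, 0)
  (291/2, 181/4)
  (39/4, 0)

4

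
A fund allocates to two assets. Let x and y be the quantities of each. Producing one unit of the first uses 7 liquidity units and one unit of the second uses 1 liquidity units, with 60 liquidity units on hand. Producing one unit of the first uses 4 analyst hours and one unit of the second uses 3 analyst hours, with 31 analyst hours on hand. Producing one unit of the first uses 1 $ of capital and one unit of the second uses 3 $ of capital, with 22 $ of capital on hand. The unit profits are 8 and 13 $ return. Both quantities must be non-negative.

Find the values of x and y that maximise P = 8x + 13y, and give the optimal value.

x = 3, y = 19/3, maximum P = 319/3

Extreme points and P = 8x + 13y:
  (0, 0) → P = 0
  (0, 22/3) → P = 286/3
  (31/4, 0) → P = 62
  (3, 19/3) → P = 319/3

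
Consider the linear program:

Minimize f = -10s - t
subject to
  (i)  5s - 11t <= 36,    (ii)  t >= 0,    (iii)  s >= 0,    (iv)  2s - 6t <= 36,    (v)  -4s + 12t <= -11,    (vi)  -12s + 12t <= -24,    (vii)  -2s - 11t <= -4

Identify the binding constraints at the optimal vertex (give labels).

(i) and (v)

Extreme points and f = -10s - t:
  (36/5, 0) → f = -72
  (311/16, 89/16) → f = -3199/16
  (11/4, 0) → f = -55/2

The minimum is at (311/16, 89/16). Substituting into each constraint, equality holds for (i) and (v); the remaining constraints have slack.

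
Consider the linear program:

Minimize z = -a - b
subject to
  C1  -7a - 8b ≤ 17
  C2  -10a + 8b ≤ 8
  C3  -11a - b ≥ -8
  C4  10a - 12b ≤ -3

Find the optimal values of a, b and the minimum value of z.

a = 4/7, b = 12/7, minimum z = -16/7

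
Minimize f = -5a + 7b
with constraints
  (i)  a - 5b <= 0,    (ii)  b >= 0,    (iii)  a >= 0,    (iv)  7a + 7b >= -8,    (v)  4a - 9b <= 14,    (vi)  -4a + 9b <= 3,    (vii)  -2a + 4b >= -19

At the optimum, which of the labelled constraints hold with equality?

(vi) and (vii)

Vertices and f = -5a + 7b:
  (0, 0) → f = 0
  (70/11, 14/11) → f = -252/11
  (0, 1/3) → f = 7/3
  (115/2, 24) → f = -239/2
  (183/2, 41) → f = -341/2

The minimum is at (183/2, 41). Substituting into each constraint, equality holds for (vi) and (vii); the remaining constraints have slack.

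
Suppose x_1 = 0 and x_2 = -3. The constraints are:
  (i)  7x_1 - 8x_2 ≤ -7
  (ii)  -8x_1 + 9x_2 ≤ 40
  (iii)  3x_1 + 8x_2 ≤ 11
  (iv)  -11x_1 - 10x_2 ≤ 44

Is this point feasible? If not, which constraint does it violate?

not feasible — violates (i)

Constraint (i): 7x_1 - 8x_2 = 24, which is not ≤ -7. All other constraints are satisfied.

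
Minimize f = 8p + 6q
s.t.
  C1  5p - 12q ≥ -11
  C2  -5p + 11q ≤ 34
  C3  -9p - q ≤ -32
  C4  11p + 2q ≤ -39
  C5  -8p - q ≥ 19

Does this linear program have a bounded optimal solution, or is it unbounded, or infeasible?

From the feasible point (51, -427), moving in the direction (1, -8) keeps every constraint satisfied while f decreases without bound.

unbounded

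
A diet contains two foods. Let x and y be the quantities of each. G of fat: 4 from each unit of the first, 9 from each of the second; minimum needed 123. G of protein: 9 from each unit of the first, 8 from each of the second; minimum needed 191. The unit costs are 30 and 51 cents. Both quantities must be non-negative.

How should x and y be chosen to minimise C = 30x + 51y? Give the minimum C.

Vertices and C = 30x + 51y:
  (0, 191/8) → C = 9741/8
  (123/4, 0) → C = 1845/2
  (15, 7) → C = 807
The feasible region is unbounded (it extends along (0, 1), (1, 0)), but C strictly increases along every unbounded feasible direction, so there is no improving ray and the minimum is attained at a vertex.

The optimum lies where 4x + 9y = 123 and 9x + 8y = 191.
Solving simultaneously gives x = 15, y = 7.

x = 15, y = 7, minimum C = 807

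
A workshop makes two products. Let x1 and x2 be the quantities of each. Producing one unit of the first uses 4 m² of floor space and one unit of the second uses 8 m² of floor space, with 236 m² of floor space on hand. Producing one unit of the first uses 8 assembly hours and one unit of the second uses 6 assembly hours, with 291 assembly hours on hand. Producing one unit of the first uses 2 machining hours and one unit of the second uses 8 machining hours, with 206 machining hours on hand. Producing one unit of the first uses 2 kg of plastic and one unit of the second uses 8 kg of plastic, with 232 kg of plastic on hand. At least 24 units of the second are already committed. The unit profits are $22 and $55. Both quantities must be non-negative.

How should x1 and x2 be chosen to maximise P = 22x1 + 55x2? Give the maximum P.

x1 = 7, x2 = 24, maximum P = 1474

The optimum lies where 2x1 + 8x2 = 206 and x2 = 24.
Solving simultaneously gives x1 = 7, x2 = 24.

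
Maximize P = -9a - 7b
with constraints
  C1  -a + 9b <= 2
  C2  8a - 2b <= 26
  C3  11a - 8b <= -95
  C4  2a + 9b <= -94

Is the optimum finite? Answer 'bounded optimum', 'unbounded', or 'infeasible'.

From the feasible point (-32, -10/3), moving in the direction (-9, -1) keeps every constraint satisfied while P increases without bound.

unbounded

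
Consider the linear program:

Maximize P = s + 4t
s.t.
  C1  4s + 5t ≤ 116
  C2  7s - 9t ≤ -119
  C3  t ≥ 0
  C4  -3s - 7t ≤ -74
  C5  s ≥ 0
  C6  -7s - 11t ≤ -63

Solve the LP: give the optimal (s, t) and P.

s = 0, t = 116/5, maximum P = 464/5

Corner points and P = s + 4t:
  (449/71, 1288/71) → P = 5601/71
  (0, 116/5) → P = 464/5
  (0, 119/9) → P = 476/9

The binding constraints are 4s + 5t = 116 and s = 0.
Solving simultaneously gives s = 0, t = 116/5.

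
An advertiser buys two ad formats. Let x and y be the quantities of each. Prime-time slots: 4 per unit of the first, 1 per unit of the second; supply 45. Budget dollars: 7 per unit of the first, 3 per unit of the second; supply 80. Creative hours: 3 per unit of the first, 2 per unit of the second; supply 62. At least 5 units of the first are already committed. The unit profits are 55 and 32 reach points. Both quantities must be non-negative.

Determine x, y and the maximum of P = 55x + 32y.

x = 5, y = 15, maximum P = 755

Feasible corners and P = 55x + 32y:
  (45/4, 0) → P = 2475/4
  (5, 0) → P = 275
  (11, 1) → P = 637
  (5, 15) → P = 755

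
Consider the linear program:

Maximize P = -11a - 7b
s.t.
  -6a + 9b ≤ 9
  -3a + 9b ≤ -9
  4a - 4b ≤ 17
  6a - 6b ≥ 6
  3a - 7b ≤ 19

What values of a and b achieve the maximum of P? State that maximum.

a = -3, b = -4, maximum P = 61

The optimum lies where 6a - 6b = 6 and 3a - 7b = 19.
Solving simultaneously gives a = -3, b = -4.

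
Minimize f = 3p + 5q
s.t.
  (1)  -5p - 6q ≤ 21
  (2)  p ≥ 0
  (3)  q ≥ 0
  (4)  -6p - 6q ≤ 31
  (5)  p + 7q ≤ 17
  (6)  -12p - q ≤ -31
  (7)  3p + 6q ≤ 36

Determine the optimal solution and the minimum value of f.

Corner points and f = 3p + 5q:
  (31/12, 0) → f = 31/4
  (12, 0) → f = 36
  (200/83, 173/83) → f = 1465/83
  (10, 1) → f = 35

The binding constraints are q = 0 and -12p - q = -31.
Solving simultaneously gives p = 31/12, q = 0.

p = 31/12, q = 0, minimum f = 31/4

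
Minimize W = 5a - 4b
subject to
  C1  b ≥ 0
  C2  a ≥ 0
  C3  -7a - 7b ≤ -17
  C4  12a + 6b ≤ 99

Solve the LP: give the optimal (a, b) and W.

Feasible corners and W = 5a - 4b:
  (17/7, 0) → W = 85/7
  (33/4, 0) → W = 165/4
  (0, 17/7) → W = -68/7
  (0, 33/2) → W = -66

The optimum lies where a = 0 and 12a + 6b = 99.
Solving simultaneously gives a = 0, b = 33/2.

a = 0, b = 33/2, minimum W = -66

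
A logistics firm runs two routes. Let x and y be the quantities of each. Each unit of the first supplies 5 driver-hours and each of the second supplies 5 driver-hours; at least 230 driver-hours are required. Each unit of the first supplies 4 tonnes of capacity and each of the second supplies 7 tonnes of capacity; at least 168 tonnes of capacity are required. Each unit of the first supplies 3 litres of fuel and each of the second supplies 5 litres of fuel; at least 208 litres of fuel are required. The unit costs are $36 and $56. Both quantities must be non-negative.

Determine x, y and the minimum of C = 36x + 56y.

x = 11, y = 35, minimum C = 2356

The feasible region is unbounded (it extends along (0, 1), (1, 0)), but C strictly increases along every unbounded feasible direction, so there is no improving ray and the minimum is attained at a vertex.

The binding constraints are 5x + 5y = 230 and 3x + 5y = 208.
Solving simultaneously gives x = 11, y = 35.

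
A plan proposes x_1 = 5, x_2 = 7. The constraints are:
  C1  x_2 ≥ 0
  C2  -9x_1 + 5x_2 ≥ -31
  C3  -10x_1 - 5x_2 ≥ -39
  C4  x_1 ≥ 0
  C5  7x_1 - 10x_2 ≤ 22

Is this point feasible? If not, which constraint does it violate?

not feasible — violates C3

Constraint C3: -10x_1 - 5x_2 = -85, which is not ≥ -39. All other constraints are satisfied.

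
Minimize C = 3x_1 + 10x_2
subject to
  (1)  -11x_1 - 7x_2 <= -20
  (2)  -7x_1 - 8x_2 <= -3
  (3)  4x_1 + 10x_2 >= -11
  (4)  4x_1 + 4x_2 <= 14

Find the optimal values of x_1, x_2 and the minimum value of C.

x_1 = 23/3, x_2 = -25/6, minimum C = -56/3

The optimum lies where 4x_1 + 10x_2 = -11 and 4x_1 + 4x_2 = 14.
Solving simultaneously gives x_1 = 23/3, x_2 = -25/6.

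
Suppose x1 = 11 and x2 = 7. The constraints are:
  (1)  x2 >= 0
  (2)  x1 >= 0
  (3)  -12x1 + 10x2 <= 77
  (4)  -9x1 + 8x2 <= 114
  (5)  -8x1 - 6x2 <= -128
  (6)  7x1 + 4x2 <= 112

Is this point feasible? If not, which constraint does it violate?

feasible

(1): 7 ≥ 0 ✓
(2): 11 ≥ 0 ✓
(3): -62 ≤ 77 ✓
(4): -43 ≤ 114 ✓
(5): -130 ≤ -128 ✓
(6): 105 ≤ 112 ✓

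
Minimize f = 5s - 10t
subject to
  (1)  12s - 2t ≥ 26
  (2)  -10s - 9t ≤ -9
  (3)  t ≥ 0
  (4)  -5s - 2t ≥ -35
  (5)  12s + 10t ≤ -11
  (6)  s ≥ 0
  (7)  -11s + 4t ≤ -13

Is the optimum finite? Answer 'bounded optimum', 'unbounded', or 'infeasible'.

The boundaries 12s - 2t = 26 and t = 0 meet at (13/6, 0), but that point violates 12s + 10t ≤ -11. Every candidate vertex is excluded by some other constraint, so the feasible region is empty.

infeasible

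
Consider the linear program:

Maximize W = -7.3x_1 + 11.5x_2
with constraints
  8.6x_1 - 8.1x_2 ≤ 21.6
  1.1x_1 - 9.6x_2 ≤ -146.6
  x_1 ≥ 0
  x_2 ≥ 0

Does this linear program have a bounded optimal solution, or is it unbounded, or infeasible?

From the feasible point (46494/2455, 128452/7365), moving in the direction (0, 1) keeps every constraint satisfied while W increases without bound.

unbounded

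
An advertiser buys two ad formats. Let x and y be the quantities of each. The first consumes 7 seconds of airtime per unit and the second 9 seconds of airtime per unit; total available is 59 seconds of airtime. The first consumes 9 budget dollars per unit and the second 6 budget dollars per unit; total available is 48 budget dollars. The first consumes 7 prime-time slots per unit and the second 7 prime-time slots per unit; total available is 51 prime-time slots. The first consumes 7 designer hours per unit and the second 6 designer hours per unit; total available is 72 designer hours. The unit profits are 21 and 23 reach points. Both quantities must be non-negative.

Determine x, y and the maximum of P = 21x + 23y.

Extreme points and P = 21x + 23y:
  (0, 0) → P = 0
  (0, 59/9) → P = 1357/9
  (16/3, 0) → P = 112
  (2, 5) → P = 157

At the optimal vertex, 7x + 9y = 59 and 9x + 6y = 48.
Solving simultaneously gives x = 2, y = 5.

x = 2, y = 5, maximum P = 157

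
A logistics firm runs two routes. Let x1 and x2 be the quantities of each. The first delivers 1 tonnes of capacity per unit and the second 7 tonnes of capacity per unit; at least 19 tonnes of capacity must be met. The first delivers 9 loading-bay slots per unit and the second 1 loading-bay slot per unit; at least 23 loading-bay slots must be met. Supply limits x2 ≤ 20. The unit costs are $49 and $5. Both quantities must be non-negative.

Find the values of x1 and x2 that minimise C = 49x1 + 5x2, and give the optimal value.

Feasible corners and C = 49x1 + 5x2:
  (19, 0) → C = 931
  (71/31, 74/31) → C = 3849/31
  (1/3, 20) → C = 349/3
The feasible region is unbounded (it extends along (1, 0)), but C strictly increases along every unbounded feasible direction, so there is no improving ray and the minimum is attained at a vertex.

x1 = 1/3, x2 = 20, minimum C = 349/3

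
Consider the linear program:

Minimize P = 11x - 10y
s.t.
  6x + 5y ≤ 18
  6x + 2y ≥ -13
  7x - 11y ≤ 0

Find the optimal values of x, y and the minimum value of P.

x = -101/18, y = 31/3, minimum P = -2971/18

Vertices and P = 11x - 10y:
  (-101/18, 31/3) → P = -2971/18
  (198/101, 126/101) → P = 918/101
  (-143/80, -91/80) → P = -663/80

The binding constraints are 6x + 5y = 18 and 6x + 2y = -13.
Solving simultaneously gives x = -101/18, y = 31/3.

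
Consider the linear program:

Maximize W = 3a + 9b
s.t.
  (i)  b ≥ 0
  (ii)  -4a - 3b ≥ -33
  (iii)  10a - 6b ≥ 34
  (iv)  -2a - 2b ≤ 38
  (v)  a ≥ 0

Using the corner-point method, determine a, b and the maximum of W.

Feasible corners and W = 3a + 9b:
  (33/4, 0) → W = 99/4
  (17/5, 0) → W = 51/5
  (50/9, 97/27) → W = 49

At the optimal vertex, -4a - 3b = -33 and 10a - 6b = 34.
Solving simultaneously gives a = 50/9, b = 97/27.

a = 50/9, b = 97/27, maximum W = 49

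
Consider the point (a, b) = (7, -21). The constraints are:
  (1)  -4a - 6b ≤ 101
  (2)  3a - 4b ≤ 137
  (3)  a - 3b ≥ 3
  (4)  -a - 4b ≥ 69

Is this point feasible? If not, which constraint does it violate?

(1): 98 ≤ 101 ✓
(2): 105 ≤ 137 ✓
(3): 70 ≥ 3 ✓
(4): 77 ≥ 69 ✓

feasible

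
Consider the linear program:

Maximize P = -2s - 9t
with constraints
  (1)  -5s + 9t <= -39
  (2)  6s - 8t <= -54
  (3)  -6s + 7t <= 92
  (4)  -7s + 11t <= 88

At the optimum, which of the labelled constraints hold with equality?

Corner points and P = -2s - 9t:
  (-57, -36) → P = 438
  (-1101/19, -694/19) → P = 8448/19
  (-179/3, -38) → P = 1384/3

The maximum is at (-179/3, -38). Substituting into each constraint, equality holds for (2) and (3); the remaining constraints have slack.

(2) and (3)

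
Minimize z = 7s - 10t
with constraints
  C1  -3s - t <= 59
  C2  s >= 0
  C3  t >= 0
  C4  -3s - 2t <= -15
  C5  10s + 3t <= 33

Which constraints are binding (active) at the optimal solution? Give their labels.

C2 and C5

Corner points and z = 7s - 10t:
  (0, 15/2) → z = -75
  (0, 11) → z = -110
  (21/11, 51/11) → z = -33

The minimum is at (0, 11). Substituting into each constraint, equality holds for C2 and C5; the remaining constraints have slack.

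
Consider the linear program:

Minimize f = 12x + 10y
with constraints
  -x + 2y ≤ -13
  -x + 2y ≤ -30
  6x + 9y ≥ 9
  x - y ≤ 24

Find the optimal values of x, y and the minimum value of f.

x = 96/7, y = -57/7, minimum f = 582/7

Vertices and f = 12x + 10y:
  (96/7, -57/7) → f = 582/7
  (18, -6) → f = 156
  (15, -9) → f = 90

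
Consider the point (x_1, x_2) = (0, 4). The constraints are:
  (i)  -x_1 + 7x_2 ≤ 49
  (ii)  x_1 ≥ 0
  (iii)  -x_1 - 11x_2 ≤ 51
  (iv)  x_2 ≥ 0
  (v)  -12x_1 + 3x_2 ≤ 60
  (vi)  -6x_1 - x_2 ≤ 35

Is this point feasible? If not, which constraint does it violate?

(i): 28 ≤ 49 ✓
(ii): 0 ≥ 0 ✓
(iii): -44 ≤ 51 ✓
(iv): 4 ≥ 0 ✓
(v): 12 ≤ 60 ✓
(vi): -4 ≤ 35 ✓

feasible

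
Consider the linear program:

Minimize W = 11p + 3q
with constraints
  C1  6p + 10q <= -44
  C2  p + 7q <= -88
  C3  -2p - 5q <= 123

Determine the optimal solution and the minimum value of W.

p = -421/9, q = -53/9, minimum W = -4790/9

Corner points and W = 11p + 3q:
  (143/8, -121/8) → W = 605/4
  (101, -65) → W = 916
  (-421/9, -53/9) → W = -4790/9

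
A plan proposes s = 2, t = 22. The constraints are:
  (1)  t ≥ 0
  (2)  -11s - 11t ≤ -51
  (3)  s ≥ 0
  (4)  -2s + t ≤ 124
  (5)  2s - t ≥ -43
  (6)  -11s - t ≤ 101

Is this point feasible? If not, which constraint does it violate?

feasible

(1): 22 ≥ 0 ✓
(2): -264 ≤ -51 ✓
(3): 2 ≥ 0 ✓
(4): 18 ≤ 124 ✓
(5): -18 ≥ -43 ✓
(6): -44 ≤ 101 ✓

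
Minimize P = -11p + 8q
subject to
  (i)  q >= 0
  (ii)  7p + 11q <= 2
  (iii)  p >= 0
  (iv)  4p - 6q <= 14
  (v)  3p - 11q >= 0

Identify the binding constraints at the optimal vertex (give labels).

(i) and (ii)

Vertices and P = -11p + 8q:
  (2/7, 0) → P = -22/7
  (0, 0) → P = 0
  (1/5, 3/55) → P = -97/55

The minimum is at (2/7, 0). Substituting into each constraint, equality holds for (i) and (ii); the remaining constraints have slack.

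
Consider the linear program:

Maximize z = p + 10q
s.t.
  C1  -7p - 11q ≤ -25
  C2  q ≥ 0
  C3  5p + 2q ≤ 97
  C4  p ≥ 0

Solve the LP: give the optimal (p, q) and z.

p = 0, q = 97/2, maximum z = 485

Feasible corners and z = p + 10q:
  (25/7, 0) → z = 25/7
  (0, 25/11) → z = 250/11
  (97/5, 0) → z = 97/5
  (0, 97/2) → z = 485

At the optimal vertex, 5p + 2q = 97 and p = 0.
Solving simultaneously gives p = 0, q = 97/2.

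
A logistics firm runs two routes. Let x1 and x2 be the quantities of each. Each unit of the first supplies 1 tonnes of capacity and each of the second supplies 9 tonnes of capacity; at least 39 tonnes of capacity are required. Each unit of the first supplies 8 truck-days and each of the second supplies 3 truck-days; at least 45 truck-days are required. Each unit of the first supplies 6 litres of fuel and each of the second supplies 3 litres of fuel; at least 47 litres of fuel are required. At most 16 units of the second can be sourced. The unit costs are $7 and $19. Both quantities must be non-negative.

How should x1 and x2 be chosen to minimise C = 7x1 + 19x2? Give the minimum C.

x1 = 6, x2 = 11/3, minimum C = 335/3

Extreme points and C = 7x1 + 19x2:
  (0, 47/3) → C = 893/3
  (0, 16) → C = 304
  (39, 0) → C = 273
  (6, 11/3) → C = 335/3
The feasible region is unbounded (it extends along (1, 0)), but C strictly increases along every unbounded feasible direction, so there is no improving ray and the minimum is attained at a vertex.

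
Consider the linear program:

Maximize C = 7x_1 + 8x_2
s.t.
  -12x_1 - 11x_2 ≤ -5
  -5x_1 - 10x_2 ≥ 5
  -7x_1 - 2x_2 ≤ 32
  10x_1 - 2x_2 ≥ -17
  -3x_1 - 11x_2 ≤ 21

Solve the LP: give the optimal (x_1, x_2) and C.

Corner points and C = 7x_1 + 8x_2:
  (21/13, -17/13) → C = 11/13
  (26/9, -89/33) → C = -134/99
  (31/5, -18/5) → C = 73/5

x_1 = 31/5, x_2 = -18/5, maximum C = 73/5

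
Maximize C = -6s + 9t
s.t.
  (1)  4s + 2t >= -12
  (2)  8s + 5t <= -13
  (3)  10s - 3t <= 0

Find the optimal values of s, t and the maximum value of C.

Extreme points and C = -6s + 9t:
  (-17/2, 11) → C = 150
  (-9/8, -15/4) → C = -27
  (-39/74, -65/37) → C = -468/37

The optimum lies where 4s + 2t = -12 and 8s + 5t = -13.
Solving simultaneously gives s = -17/2, t = 11.

s = -17/2, t = 11, maximum C = 150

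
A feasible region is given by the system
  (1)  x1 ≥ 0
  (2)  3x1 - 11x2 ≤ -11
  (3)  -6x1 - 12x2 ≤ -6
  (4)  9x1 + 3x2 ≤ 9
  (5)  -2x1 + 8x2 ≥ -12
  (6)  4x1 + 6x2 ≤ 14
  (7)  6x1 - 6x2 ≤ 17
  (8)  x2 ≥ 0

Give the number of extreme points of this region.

4

Pairwise boundary intersections that survive every other constraint:
  (0, 1)
  (0, 7/3)
  (11/18, 7/6)
  (2/7, 15/7)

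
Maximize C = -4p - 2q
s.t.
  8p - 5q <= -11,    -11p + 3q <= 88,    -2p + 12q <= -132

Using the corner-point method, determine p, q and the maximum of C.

p = -407/31, q = -583/31, maximum C = 2794/31

Corner points and C = -4p - 2q:
  (-407/31, -583/31) → C = 2794/31
  (-396/43, -539/43) → C = 2662/43
  (-242/21, -814/63) → C = 4532/63

The optimum lies where 8p - 5q = -11 and -11p + 3q = 88.
Solving simultaneously gives p = -407/31, q = -583/31.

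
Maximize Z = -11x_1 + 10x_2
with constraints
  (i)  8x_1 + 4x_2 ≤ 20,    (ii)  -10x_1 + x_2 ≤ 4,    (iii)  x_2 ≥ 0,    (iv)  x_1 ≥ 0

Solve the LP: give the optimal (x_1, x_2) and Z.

x_1 = 1/12, x_2 = 29/6, maximum Z = 569/12

Extreme points and Z = -11x_1 + 10x_2:
  (1/12, 29/6) → Z = 569/12
  (5/2, 0) → Z = -55/2
  (0, 4) → Z = 40
  (0, 0) → Z = 0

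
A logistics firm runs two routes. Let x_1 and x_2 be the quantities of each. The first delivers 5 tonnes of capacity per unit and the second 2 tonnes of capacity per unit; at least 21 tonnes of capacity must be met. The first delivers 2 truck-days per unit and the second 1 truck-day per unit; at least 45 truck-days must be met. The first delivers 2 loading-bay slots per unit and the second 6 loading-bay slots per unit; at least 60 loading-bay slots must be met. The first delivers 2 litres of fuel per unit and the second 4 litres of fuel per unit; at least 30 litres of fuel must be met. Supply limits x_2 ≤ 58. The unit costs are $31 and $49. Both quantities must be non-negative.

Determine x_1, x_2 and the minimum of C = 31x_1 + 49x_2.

Corner points and C = 31x_1 + 49x_2:
  (0, 45) → C = 2205
  (0, 58) → C = 2842
  (30, 0) → C = 930
  (21, 3) → C = 798
The feasible region is unbounded (it extends along (1, 0)), but C strictly increases along every unbounded feasible direction, so there is no improving ray and the minimum is attained at a vertex.

The binding constraints are 2x_1 + x_2 = 45 and 2x_1 + 6x_2 = 60.
Solving simultaneously gives x_1 = 21, x_2 = 3.

x_1 = 21, x_2 = 3, minimum C = 798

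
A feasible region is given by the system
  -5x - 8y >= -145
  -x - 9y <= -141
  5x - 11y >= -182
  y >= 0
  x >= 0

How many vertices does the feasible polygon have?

4

Pairwise boundary intersections that survive every other constraint:
  (177/37, 560/37)
  (139/95, 327/19)
  (0, 47/3)
  (0, 182/11)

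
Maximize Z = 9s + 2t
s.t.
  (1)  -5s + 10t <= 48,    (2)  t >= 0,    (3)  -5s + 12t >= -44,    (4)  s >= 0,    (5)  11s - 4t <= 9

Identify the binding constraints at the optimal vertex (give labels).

(1) and (5)

Extreme points and Z = 9s + 2t:
  (0, 24/5) → Z = 48/5
  (47/15, 191/30) → Z = 614/15
  (0, 0) → Z = 0
  (9/11, 0) → Z = 81/11

The maximum is at (47/15, 191/30). Substituting into each constraint, equality holds for (1) and (5); the remaining constraints have slack.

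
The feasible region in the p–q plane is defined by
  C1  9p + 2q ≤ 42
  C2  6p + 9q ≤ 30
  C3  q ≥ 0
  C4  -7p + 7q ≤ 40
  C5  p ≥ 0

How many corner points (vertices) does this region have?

4

The feasible vertices (each the meet of two boundaries and inside every other half-plane) are:
  (106/23, 6/23)
  (14/3, 0)
  (0, 10/3)
  (0, 0)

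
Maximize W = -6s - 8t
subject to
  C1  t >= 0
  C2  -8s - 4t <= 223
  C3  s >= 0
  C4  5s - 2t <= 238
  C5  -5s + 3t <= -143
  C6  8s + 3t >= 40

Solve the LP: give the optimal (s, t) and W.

s = 143/5, t = 0, maximum W = -858/5

Extreme points and W = -6s - 8t:
  (238/5, 0) → W = -1428/5
  (143/5, 0) → W = -858/5
  (428/5, 95) → W = -6368/5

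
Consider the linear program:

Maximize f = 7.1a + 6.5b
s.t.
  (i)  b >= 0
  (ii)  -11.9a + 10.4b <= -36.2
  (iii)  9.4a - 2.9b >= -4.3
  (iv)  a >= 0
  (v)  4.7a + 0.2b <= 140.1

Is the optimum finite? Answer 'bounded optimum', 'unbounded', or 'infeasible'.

bounded optimum

Corner points and f = 7.1a + 6.5b:
  (362/119, 0) → f = 12851/595
  (1401/47, 0) → f = 99471/470
  (73214/2563, 149705/5126) → f = 20127213/51260
The feasible region has finitely many vertices and no improving ray; the maximum is 20127213/51260 at (73214/2563, 149705/5126).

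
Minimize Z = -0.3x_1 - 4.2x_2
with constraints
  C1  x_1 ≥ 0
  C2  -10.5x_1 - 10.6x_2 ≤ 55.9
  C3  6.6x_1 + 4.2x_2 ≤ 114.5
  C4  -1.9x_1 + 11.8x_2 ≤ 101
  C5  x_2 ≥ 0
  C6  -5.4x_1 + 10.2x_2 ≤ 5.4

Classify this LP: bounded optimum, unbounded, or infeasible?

bounded optimum

Vertices and Z = -0.3x_1 - 4.2x_2:
  (0, 0) → Z = 0
  (0, 9/17) → Z = -189/85
  (1145/66, 0) → Z = -229/44
  (19087/1500, 7.266) → Z = -34.3346
The feasible region has finitely many vertices and no improving ray; the minimum is -34.3346 at (19087/1500, 7.266).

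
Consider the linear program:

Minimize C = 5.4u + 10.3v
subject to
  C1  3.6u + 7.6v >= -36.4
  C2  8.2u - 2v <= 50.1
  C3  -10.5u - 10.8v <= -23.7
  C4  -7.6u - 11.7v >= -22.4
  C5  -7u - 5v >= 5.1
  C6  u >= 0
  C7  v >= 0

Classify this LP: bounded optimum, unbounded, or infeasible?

The boundaries -10.5u - 10.8v = -23.7 and -7.6u - 11.7v = -22.4 meet at (131/151, 204/151), but that point violates -7u - 5v ≥ 5.1. Every candidate vertex is excluded by some other constraint, so the feasible region is empty.

infeasible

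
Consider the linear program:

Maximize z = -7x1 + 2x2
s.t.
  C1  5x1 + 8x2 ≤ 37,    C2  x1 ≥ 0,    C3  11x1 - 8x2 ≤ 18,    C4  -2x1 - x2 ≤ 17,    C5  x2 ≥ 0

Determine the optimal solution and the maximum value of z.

Extreme points and z = -7x1 + 2x2:
  (0, 37/8) → z = 37/4
  (55/16, 317/128) → z = -1223/64
  (0, 0) → z = 0
  (18/11, 0) → z = -126/11

x1 = 0, x2 = 37/8, maximum z = 37/4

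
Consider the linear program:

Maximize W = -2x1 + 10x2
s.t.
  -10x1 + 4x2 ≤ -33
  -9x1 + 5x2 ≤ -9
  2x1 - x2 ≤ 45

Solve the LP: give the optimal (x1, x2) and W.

Extreme points and W = -2x1 + 10x2:
  (129/14, 207/14) → W = 906/7
  (-147/2, -192) → W = -1773
  (216, 387) → W = 3438

The optimum lies where -9x1 + 5x2 = -9 and 2x1 - x2 = 45.
Solving simultaneously gives x1 = 216, x2 = 387.

x1 = 216, x2 = 387, maximum W = 3438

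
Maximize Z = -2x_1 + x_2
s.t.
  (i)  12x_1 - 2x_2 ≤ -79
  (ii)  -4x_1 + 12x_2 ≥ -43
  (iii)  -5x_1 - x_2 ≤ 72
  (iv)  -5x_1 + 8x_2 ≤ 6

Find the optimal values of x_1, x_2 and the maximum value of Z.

Extreme points and Z = -2x_1 + x_2:
  (-517/68, -104/17) → Z = 309/34
  (-310/43, -323/86) → Z = 917/86
  (-821/64, -503/64) → Z = 1139/64
  (-194/15, -22/3) → Z = 278/15

x_1 = -194/15, x_2 = -22/3, maximum Z = 278/15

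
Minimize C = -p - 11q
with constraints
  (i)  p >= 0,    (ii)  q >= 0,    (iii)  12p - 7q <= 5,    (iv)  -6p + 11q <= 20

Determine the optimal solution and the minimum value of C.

Corner points and C = -p - 11q:
  (0, 0) → C = 0
  (0, 20/11) → C = -20
  (5/12, 0) → C = -5/12
  (13/6, 3) → C = -211/6

The binding constraints are 12p - 7q = 5 and -6p + 11q = 20.
Solving simultaneously gives p = 13/6, q = 3.

p = 13/6, q = 3, minimum C = -211/6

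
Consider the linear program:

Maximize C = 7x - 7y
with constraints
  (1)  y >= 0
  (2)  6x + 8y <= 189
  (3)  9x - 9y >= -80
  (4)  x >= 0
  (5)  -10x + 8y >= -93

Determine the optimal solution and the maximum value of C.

x = 93/10, y = 0, maximum C = 651/10

Corner points and C = 7x - 7y:
  (0, 0) → C = 0
  (93/10, 0) → C = 651/10
  (1061/126, 727/42) → C = -560/9
  (141/8, 333/32) → C = 1617/32
  (0, 80/9) → C = -560/9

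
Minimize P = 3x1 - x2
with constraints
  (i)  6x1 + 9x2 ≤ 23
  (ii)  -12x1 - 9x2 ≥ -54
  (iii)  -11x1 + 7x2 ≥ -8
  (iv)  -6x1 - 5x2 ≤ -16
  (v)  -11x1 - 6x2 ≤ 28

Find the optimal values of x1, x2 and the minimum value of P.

x1 = 29/24, x2 = 7/4, minimum P = 15/8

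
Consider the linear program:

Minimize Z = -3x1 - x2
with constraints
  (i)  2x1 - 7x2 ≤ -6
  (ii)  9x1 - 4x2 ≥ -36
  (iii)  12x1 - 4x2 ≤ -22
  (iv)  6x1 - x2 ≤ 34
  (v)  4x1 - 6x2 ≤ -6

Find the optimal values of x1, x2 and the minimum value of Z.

The binding constraints are 9x1 - 4x2 = -36 and 12x1 - 4x2 = -22.
Solving simultaneously gives x1 = 14/3, x2 = 39/2.

x1 = 14/3, x2 = 39/2, minimum Z = -67/2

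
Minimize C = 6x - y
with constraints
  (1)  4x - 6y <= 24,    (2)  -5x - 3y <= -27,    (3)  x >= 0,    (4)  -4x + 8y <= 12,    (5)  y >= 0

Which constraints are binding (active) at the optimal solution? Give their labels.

(2) and (4)

Extreme points and C = 6x - y:
  (33, 18) → C = 180
  (6, 0) → C = 36
  (45/13, 42/13) → C = 228/13
  (27/5, 0) → C = 162/5

The minimum is at (45/13, 42/13). Substituting into each constraint, equality holds for (2) and (4); the remaining constraints have slack.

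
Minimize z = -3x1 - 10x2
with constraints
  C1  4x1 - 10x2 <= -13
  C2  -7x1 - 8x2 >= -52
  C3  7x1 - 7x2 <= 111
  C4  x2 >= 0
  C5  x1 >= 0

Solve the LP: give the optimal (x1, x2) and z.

x1 = 0, x2 = 13/2, minimum z = -65

Extreme points and z = -3x1 - 10x2:
  (208/51, 299/102) → z = -2119/51
  (0, 13/10) → z = -13
  (0, 13/2) → z = -65

The optimum lies where -7x1 - 8x2 = -52 and x1 = 0.
Solving simultaneously gives x1 = 0, x2 = 13/2.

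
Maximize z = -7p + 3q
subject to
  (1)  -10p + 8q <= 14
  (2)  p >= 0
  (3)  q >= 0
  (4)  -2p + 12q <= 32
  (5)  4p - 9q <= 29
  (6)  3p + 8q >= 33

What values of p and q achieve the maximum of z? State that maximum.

p = 35/13, q = 81/26, maximum z = -19/2

Vertices and z = -7p + 3q:
  (106/5, 31/5) → z = -649/5
  (35/13, 81/26) → z = -19/2
  (529/59, 45/59) → z = -3568/59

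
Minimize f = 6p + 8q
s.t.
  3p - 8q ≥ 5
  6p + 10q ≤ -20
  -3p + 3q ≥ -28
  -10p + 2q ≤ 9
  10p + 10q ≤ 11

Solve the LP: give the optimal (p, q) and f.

Extreme points and f = 6p + 8q:
  (55/12, -19/4) → f = -21/2
  (-65/56, -73/56) → f = -487/28
  (-83/24, -307/24) → f = -1477/12

At the optimal vertex, -3p + 3q = -28 and -10p + 2q = 9.
Solving simultaneously gives p = -83/24, q = -307/24.

p = -83/24, q = -307/24, minimum f = -1477/12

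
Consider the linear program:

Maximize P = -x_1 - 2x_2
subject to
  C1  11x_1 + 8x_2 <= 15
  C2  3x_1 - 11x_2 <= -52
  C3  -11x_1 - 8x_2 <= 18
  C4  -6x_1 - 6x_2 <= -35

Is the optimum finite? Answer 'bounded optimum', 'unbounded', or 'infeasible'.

bounded optimum

Extreme points and P = -x_1 - 2x_2:
  (-95/9, 295/18) → P = -200/9
  (-194/9, 493/18) → P = -299/9
The feasible region has finitely many vertices and no improving ray; the maximum is -200/9 at (-95/9, 295/18).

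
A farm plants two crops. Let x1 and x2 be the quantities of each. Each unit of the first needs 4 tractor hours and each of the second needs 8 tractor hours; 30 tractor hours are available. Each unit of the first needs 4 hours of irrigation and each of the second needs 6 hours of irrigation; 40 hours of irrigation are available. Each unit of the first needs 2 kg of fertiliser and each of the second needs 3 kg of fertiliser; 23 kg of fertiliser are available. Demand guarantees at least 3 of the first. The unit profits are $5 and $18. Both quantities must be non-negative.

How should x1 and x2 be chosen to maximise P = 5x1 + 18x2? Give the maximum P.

Feasible corners and P = 5x1 + 18x2:
  (15/2, 0) → P = 75/2
  (3, 0) → P = 15
  (3, 9/4) → P = 111/2

At the optimal vertex, 4x1 + 8x2 = 30 and x1 = 3.
Solving simultaneously gives x1 = 3, x2 = 9/4.

x1 = 3, x2 = 9/4, maximum P = 111/2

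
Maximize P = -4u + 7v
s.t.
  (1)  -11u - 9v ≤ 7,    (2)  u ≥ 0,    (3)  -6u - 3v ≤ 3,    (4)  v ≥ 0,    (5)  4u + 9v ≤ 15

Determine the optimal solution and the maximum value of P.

The optimum lies where u = 0 and 4u + 9v = 15.
Solving simultaneously gives u = 0, v = 5/3.

u = 0, v = 5/3, maximum P = 35/3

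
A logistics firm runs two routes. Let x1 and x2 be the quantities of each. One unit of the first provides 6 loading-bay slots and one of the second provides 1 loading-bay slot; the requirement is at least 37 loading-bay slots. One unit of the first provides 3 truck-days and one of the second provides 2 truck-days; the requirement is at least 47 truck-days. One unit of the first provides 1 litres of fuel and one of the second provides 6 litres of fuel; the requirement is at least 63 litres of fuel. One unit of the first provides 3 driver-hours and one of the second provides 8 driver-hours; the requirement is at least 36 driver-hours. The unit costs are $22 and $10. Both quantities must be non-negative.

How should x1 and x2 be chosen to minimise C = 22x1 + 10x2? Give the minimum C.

The feasible region is unbounded (it extends along (0, 1), (1, 0)), but C strictly increases along every unbounded feasible direction, so there is no improving ray and the minimum is attained at a vertex.

x1 = 3, x2 = 19, minimum C = 256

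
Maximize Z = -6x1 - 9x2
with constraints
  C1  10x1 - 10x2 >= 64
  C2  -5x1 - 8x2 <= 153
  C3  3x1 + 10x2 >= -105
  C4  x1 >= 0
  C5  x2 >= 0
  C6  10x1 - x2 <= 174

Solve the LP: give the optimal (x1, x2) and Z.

x1 = 32/5, x2 = 0, maximum Z = -192/5

Extreme points and Z = -6x1 - 9x2:
  (32/5, 0) → Z = -192/5
  (838/45, 110/9) → Z = -3326/15
  (87/5, 0) → Z = -522/5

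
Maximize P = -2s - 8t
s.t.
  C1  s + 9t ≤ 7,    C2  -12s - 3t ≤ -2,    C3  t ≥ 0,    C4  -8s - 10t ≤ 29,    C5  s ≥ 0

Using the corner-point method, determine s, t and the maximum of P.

s = 1/6, t = 0, maximum P = -1/3

The binding constraints are -12s - 3t = -2 and t = 0.
Solving simultaneously gives s = 1/6, t = 0.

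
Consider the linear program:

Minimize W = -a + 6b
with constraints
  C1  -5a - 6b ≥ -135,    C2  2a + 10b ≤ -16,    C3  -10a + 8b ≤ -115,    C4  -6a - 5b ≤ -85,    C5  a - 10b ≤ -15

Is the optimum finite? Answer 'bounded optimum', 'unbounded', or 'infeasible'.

The boundaries -5a - 6b = -135 and 2a + 10b = -16 meet at (723/19, -175/19), but that point violates a - 10b ≤ -15. Every candidate vertex is excluded by some other constraint, so the feasible region is empty.

infeasible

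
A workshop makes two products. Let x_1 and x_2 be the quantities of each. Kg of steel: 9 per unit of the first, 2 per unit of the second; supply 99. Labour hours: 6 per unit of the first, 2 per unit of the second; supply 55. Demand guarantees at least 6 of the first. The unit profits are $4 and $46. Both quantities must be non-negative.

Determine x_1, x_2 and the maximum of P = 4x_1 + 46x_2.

x_1 = 6, x_2 = 19/2, maximum P = 461

Vertices and P = 4x_1 + 46x_2:
  (55/6, 0) → P = 110/3
  (6, 0) → P = 24
  (6, 19/2) → P = 461

At the optimal vertex, 6x_1 + 2x_2 = 55 and x_1 = 6.
Solving simultaneously gives x_1 = 6, x_2 = 19/2.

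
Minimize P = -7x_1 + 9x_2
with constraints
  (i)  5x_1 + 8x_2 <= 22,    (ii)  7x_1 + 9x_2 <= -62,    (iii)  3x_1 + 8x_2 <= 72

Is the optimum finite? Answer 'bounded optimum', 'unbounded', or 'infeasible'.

From the feasible point (-1144/29, 690/29), moving in the direction (9, -7) keeps every constraint satisfied while P decreases without bound.

unbounded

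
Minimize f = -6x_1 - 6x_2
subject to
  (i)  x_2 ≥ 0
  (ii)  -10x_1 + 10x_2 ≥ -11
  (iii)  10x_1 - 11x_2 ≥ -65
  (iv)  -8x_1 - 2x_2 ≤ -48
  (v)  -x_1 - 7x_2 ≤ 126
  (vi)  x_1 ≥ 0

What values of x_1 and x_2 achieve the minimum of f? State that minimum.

Feasible corners and f = -6x_1 - 6x_2:
  (771/10, 76) → f = -4593/5
  (251/50, 98/25) → f = -1341/25
  (199/54, 250/27) → f = -233/3

x_1 = 771/10, x_2 = 76, minimum f = -4593/5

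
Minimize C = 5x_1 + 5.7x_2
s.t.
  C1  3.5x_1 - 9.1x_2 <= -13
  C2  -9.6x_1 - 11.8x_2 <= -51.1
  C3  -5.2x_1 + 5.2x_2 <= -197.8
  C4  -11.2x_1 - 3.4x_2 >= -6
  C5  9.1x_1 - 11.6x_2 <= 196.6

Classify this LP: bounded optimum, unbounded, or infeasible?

The boundaries -9.6x_1 - 11.8x_2 = -51.1 and -11.2x_1 - 3.4x_2 = -6 meet at (-5147/4976, 3217/622), but that point violates -5.2x_1 + 5.2x_2 ≤ -197.8. Every candidate vertex is excluded by some other constraint, so the feasible region is empty.

infeasible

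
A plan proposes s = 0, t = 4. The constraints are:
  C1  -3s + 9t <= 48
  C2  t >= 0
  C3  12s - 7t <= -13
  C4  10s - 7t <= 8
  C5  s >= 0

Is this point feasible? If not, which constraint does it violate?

C1: 36 ≤ 48 ✓
C2: 4 ≥ 0 ✓
C3: -28 ≤ -13 ✓
C4: -28 ≤ 8 ✓
C5: 0 ≥ 0 ✓

feasible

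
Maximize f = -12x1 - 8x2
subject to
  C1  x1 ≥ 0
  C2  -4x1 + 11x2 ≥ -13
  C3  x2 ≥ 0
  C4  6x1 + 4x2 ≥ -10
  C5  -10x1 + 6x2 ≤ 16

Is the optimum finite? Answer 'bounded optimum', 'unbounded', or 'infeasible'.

Extreme points and f = -12x1 - 8x2:
  (0, 0) → f = 0
  (0, 8/3) → f = -64/3
  (13/4, 0) → f = -39
The feasible region has finitely many vertices and no improving ray; the maximum is 0 at (0, 0).

bounded optimum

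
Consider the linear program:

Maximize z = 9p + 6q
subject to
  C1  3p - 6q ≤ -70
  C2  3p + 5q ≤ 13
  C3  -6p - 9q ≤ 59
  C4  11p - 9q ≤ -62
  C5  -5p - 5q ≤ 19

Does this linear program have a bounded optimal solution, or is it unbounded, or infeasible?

Feasible corners and z = 9p + 6q:
  (-272/33, 83/11) → z = -318/11
  (-464/45, 293/45) → z = -806/15
  (-16, 61/5) → z = -354/5
The feasible region has finitely many vertices and no improving ray; the maximum is -318/11 at (-272/33, 83/11).

bounded optimum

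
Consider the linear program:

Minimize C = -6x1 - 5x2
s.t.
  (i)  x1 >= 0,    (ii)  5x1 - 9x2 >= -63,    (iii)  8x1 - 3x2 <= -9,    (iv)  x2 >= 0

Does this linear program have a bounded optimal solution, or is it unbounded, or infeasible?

bounded optimum

Feasible corners and C = -6x1 - 5x2:
  (0, 7) → C = -35
  (0, 3) → C = -15
  (36/19, 153/19) → C = -981/19
The feasible region has finitely many vertices and no improving ray; the minimum is -981/19 at (36/19, 153/19).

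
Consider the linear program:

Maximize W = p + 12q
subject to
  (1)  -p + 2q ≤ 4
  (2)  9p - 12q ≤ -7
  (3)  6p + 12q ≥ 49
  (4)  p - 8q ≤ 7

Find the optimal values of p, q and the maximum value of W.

p = 17/3, q = 29/6, maximum W = 191/3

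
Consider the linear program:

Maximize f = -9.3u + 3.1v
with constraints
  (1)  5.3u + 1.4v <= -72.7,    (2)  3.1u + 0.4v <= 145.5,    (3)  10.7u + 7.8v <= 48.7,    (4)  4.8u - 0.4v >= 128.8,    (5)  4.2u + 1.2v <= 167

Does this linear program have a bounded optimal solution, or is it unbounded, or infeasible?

bounded optimum

Extreme points and f = -9.3u + 3.1v:
  (11639/111, -49826/111) → f = -2627033/1110
  (3781/221, -25790/221) → f = -1151123/2210
The feasible region has finitely many vertices and no improving ray; the maximum is -1151123/2210 at (3781/221, -25790/221).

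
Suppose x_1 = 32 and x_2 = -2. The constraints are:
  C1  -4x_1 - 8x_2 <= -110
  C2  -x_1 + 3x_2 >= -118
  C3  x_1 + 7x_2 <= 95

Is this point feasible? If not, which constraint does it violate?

C1: -112 ≤ -110 ✓
C2: -38 ≥ -118 ✓
C3: 18 ≤ 95 ✓

feasible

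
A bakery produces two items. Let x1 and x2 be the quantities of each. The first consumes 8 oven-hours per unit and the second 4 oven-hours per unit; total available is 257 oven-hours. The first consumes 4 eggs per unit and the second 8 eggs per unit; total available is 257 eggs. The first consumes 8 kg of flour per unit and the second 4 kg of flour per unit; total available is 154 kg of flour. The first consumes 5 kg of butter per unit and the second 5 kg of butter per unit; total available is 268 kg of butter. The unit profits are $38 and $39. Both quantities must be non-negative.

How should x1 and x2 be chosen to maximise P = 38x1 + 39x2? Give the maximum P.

Vertices and P = 38x1 + 39x2:
  (0, 0) → P = 0
  (0, 257/8) → P = 10023/8
  (77/4, 0) → P = 1463/2
  (17/4, 30) → P = 2663/2

The optimum lies where 4x1 + 8x2 = 257 and 8x1 + 4x2 = 154.
Solving simultaneously gives x1 = 17/4, x2 = 30.

x1 = 17/4, x2 = 30, maximum P = 2663/2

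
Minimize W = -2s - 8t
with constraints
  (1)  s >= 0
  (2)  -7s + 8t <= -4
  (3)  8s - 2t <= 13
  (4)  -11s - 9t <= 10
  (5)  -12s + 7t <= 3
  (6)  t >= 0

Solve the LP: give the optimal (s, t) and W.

s = 48/25, t = 59/50, minimum W = -332/25

Corner points and W = -2s - 8t:
  (48/25, 59/50) → W = -332/25
  (4/7, 0) → W = -8/7
  (13/8, 0) → W = -13/4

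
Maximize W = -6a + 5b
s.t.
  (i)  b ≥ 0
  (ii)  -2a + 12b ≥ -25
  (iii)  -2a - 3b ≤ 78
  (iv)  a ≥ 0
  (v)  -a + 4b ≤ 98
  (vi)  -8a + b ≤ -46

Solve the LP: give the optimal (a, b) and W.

Extreme points and W = -6a + 5b:
  (25/2, 0) → W = -75
  (23/4, 0) → W = -69/2
  (282/31, 830/31) → W = 2458/31
The feasible region is unbounded (it extends along (4, 1), (6, 1)), but W strictly decreases along every unbounded feasible direction, so there is no improving ray and the maximum is attained at a vertex.

a = 282/31, b = 830/31, maximum W = 2458/31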